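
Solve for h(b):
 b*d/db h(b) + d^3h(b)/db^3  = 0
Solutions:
 h(b) = C1 + Integral(C2*airyai(-b) + C3*airybi(-b), b)


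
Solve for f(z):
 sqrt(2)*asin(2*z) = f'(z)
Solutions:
 f(z) = C1 + sqrt(2)*(z*asin(2*z) + sqrt(1 - 4*z^2)/2)


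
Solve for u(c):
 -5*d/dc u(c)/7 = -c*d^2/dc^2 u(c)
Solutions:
 u(c) = C1 + C2*c^(12/7)


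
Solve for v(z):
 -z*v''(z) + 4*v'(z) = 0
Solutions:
 v(z) = C1 + C2*z^5


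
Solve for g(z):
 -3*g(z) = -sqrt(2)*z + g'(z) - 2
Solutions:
 g(z) = C1*exp(-3*z) + sqrt(2)*z/3 - sqrt(2)/9 + 2/3


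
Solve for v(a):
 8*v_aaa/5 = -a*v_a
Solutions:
 v(a) = C1 + Integral(C2*airyai(-5^(1/3)*a/2) + C3*airybi(-5^(1/3)*a/2), a)


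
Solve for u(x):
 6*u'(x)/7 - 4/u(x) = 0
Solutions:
 u(x) = -sqrt(C1 + 84*x)/3
 u(x) = sqrt(C1 + 84*x)/3


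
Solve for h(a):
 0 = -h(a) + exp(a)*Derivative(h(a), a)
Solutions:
 h(a) = C1*exp(-exp(-a))


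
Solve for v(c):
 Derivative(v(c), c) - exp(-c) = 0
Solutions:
 v(c) = C1 - exp(-c)


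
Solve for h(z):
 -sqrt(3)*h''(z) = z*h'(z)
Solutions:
 h(z) = C1 + C2*erf(sqrt(2)*3^(3/4)*z/6)


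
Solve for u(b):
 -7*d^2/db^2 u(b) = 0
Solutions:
 u(b) = C1 + C2*b


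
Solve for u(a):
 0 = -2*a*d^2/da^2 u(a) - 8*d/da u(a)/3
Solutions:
 u(a) = C1 + C2/a^(1/3)


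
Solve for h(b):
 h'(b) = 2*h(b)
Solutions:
 h(b) = C1*exp(2*b)


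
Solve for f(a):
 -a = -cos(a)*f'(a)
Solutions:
 f(a) = C1 + Integral(a/cos(a), a)


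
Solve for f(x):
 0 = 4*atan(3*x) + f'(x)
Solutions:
 f(x) = C1 - 4*x*atan(3*x) + 2*log(9*x^2 + 1)/3


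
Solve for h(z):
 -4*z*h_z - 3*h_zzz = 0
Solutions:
 h(z) = C1 + Integral(C2*airyai(-6^(2/3)*z/3) + C3*airybi(-6^(2/3)*z/3), z)


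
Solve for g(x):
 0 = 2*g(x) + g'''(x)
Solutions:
 g(x) = C3*exp(-2^(1/3)*x) + (C1*sin(2^(1/3)*sqrt(3)*x/2) + C2*cos(2^(1/3)*sqrt(3)*x/2))*exp(2^(1/3)*x/2)


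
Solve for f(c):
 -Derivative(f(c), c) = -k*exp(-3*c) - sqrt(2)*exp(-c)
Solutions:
 f(c) = C1 - k*exp(-3*c)/3 - sqrt(2)*exp(-c)


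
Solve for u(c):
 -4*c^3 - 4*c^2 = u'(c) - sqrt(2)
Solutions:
 u(c) = C1 - c^4 - 4*c^3/3 + sqrt(2)*c


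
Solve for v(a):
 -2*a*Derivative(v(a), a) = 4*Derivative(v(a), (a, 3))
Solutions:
 v(a) = C1 + Integral(C2*airyai(-2^(2/3)*a/2) + C3*airybi(-2^(2/3)*a/2), a)


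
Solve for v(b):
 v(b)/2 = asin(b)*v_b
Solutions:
 v(b) = C1*exp(Integral(1/asin(b), b)/2)


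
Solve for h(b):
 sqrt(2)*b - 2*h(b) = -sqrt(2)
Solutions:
 h(b) = sqrt(2)*(b + 1)/2


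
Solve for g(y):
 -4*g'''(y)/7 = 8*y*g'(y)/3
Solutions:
 g(y) = C1 + Integral(C2*airyai(-14^(1/3)*3^(2/3)*y/3) + C3*airybi(-14^(1/3)*3^(2/3)*y/3), y)


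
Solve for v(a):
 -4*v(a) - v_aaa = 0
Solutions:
 v(a) = C3*exp(-2^(2/3)*a) + (C1*sin(2^(2/3)*sqrt(3)*a/2) + C2*cos(2^(2/3)*sqrt(3)*a/2))*exp(2^(2/3)*a/2)


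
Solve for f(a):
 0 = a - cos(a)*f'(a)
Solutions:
 f(a) = C1 + Integral(a/cos(a), a)


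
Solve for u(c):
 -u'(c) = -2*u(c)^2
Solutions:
 u(c) = -1/(C1 + 2*c)


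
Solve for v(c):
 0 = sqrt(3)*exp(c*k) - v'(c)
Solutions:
 v(c) = C1 + sqrt(3)*exp(c*k)/k


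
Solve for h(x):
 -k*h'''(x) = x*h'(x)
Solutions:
 h(x) = C1 + Integral(C2*airyai(x*(-1/k)^(1/3)) + C3*airybi(x*(-1/k)^(1/3)), x)


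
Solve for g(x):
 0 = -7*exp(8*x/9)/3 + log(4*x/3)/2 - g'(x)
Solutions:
 g(x) = C1 + x*log(x)/2 + x*(-log(3)/2 - 1/2 + log(2)) - 21*exp(8*x/9)/8


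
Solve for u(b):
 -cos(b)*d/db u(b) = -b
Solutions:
 u(b) = C1 + Integral(b/cos(b), b)


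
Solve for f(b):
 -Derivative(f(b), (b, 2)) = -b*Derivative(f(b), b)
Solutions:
 f(b) = C1 + C2*erfi(sqrt(2)*b/2)


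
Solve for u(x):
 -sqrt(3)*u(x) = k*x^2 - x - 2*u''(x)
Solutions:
 u(x) = C1*exp(-sqrt(2)*3^(1/4)*x/2) + C2*exp(sqrt(2)*3^(1/4)*x/2) - sqrt(3)*k*x^2/3 - 4*k/3 + sqrt(3)*x/3


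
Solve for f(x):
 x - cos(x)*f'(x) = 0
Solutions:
 f(x) = C1 + Integral(x/cos(x), x)


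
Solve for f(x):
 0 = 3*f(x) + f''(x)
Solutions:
 f(x) = C1*sin(sqrt(3)*x) + C2*cos(sqrt(3)*x)


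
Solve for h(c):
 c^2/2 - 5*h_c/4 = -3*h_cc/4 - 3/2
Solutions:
 h(c) = C1 + C2*exp(5*c/3) + 2*c^3/15 + 6*c^2/25 + 186*c/125


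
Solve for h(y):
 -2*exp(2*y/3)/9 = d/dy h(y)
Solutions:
 h(y) = C1 - exp(2*y/3)/3


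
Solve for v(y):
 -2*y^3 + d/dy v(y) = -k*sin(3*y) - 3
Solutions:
 v(y) = C1 + k*cos(3*y)/3 + y^4/2 - 3*y


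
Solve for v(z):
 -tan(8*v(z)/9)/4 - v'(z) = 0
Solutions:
 v(z) = -9*asin(C1*exp(-2*z/9))/8 + 9*pi/8
 v(z) = 9*asin(C1*exp(-2*z/9))/8


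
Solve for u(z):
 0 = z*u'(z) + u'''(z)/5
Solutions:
 u(z) = C1 + Integral(C2*airyai(-5^(1/3)*z) + C3*airybi(-5^(1/3)*z), z)


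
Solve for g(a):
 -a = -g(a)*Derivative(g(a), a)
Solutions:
 g(a) = -sqrt(C1 + a^2)
 g(a) = sqrt(C1 + a^2)


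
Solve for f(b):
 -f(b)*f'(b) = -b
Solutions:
 f(b) = -sqrt(C1 + b^2)
 f(b) = sqrt(C1 + b^2)


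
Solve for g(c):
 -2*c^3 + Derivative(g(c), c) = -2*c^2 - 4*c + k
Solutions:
 g(c) = C1 + c^4/2 - 2*c^3/3 - 2*c^2 + c*k


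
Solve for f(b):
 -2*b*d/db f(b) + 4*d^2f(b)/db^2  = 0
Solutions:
 f(b) = C1 + C2*erfi(b/2)


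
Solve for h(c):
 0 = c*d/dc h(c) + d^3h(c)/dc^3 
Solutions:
 h(c) = C1 + Integral(C2*airyai(-c) + C3*airybi(-c), c)


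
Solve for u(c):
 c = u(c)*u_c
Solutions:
 u(c) = -sqrt(C1 + c^2)
 u(c) = sqrt(C1 + c^2)


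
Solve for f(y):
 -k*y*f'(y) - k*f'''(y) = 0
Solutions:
 f(y) = C1 + Integral(C2*airyai(-y) + C3*airybi(-y), y)


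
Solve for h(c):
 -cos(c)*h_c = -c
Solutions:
 h(c) = C1 + Integral(c/cos(c), c)


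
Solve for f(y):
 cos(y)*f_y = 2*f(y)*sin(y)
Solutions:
 f(y) = C1/cos(y)^2


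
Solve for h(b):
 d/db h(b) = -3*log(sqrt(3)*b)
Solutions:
 h(b) = C1 - 3*b*log(b) - 3*b*log(3)/2 + 3*b


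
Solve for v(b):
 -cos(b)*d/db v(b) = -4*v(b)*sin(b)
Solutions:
 v(b) = C1/cos(b)^4


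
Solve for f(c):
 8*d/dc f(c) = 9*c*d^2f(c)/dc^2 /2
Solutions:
 f(c) = C1 + C2*c^(25/9)


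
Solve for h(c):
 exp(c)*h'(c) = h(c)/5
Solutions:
 h(c) = C1*exp(-exp(-c)/5)


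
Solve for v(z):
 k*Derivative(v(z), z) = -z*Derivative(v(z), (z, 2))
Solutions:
 v(z) = C1 + z^(1 - re(k))*(C2*sin(log(z)*Abs(im(k))) + C3*cos(log(z)*im(k)))


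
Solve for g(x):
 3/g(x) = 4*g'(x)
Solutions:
 g(x) = -sqrt(C1 + 6*x)/2
 g(x) = sqrt(C1 + 6*x)/2


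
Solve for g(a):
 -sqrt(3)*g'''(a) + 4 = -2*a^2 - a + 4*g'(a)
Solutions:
 g(a) = C1 + C2*sin(2*3^(3/4)*a/3) + C3*cos(2*3^(3/4)*a/3) + a^3/6 + a^2/8 - sqrt(3)*a/4 + a


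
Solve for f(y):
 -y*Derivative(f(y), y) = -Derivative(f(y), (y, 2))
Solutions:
 f(y) = C1 + C2*erfi(sqrt(2)*y/2)


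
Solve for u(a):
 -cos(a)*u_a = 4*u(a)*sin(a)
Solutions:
 u(a) = C1*cos(a)^4


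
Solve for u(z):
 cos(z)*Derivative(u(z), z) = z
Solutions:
 u(z) = C1 + Integral(z/cos(z), z)


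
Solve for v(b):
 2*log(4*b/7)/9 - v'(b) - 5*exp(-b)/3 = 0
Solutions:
 v(b) = C1 + 2*b*log(b)/9 + 2*b*(-log(7) - 1 + 2*log(2))/9 + 5*exp(-b)/3


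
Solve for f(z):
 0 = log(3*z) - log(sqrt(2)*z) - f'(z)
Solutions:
 f(z) = C1 - z*log(2)/2 + z*log(3)


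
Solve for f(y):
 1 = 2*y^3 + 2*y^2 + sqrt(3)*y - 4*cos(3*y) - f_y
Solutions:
 f(y) = C1 + y^4/2 + 2*y^3/3 + sqrt(3)*y^2/2 - y - 4*sin(3*y)/3


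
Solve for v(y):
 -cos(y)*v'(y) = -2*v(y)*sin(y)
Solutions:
 v(y) = C1/cos(y)^2


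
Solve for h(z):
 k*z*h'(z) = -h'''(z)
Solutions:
 h(z) = C1 + Integral(C2*airyai(z*(-k)^(1/3)) + C3*airybi(z*(-k)^(1/3)), z)


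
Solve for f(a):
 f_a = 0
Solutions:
 f(a) = C1


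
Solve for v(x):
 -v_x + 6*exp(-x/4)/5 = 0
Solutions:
 v(x) = C1 - 24*exp(-x/4)/5


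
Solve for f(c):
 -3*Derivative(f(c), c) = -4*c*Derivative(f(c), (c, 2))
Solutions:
 f(c) = C1 + C2*c^(7/4)


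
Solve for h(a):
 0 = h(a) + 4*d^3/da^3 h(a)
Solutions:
 h(a) = C3*exp(-2^(1/3)*a/2) + (C1*sin(2^(1/3)*sqrt(3)*a/4) + C2*cos(2^(1/3)*sqrt(3)*a/4))*exp(2^(1/3)*a/4)


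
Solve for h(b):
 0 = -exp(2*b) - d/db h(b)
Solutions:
 h(b) = C1 - exp(2*b)/2


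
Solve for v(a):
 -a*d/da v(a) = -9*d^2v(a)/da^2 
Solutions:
 v(a) = C1 + C2*erfi(sqrt(2)*a/6)


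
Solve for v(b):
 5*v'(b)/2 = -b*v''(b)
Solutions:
 v(b) = C1 + C2/b^(3/2)


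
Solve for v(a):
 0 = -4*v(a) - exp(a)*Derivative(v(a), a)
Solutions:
 v(a) = C1*exp(4*exp(-a))


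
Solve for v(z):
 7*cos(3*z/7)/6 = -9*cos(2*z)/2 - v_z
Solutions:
 v(z) = C1 - 49*sin(3*z/7)/18 - 9*sin(2*z)/4


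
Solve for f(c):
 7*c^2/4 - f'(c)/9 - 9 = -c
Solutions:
 f(c) = C1 + 21*c^3/4 + 9*c^2/2 - 81*c


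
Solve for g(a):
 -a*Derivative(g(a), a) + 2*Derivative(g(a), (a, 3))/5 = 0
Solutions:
 g(a) = C1 + Integral(C2*airyai(2^(2/3)*5^(1/3)*a/2) + C3*airybi(2^(2/3)*5^(1/3)*a/2), a)


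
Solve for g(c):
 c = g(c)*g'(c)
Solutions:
 g(c) = -sqrt(C1 + c^2)
 g(c) = sqrt(C1 + c^2)


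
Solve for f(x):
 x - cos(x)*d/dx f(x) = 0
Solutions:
 f(x) = C1 + Integral(x/cos(x), x)


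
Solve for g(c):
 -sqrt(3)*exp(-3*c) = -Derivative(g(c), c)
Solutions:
 g(c) = C1 - sqrt(3)*exp(-3*c)/3


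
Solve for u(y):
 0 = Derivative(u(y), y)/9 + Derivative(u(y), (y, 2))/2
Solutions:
 u(y) = C1 + C2*exp(-2*y/9)


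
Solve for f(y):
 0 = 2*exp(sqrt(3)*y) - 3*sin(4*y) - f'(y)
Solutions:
 f(y) = C1 + 2*sqrt(3)*exp(sqrt(3)*y)/3 + 3*cos(4*y)/4


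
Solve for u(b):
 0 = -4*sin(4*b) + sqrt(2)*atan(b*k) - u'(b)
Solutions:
 u(b) = C1 + sqrt(2)*Piecewise((b*atan(b*k) - log(b^2*k^2 + 1)/(2*k), Ne(k, 0)), (0, True)) + cos(4*b)


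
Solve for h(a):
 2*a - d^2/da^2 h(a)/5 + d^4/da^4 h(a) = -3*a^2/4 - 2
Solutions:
 h(a) = C1 + C2*a + C3*exp(-sqrt(5)*a/5) + C4*exp(sqrt(5)*a/5) + 5*a^4/16 + 5*a^3/3 + 95*a^2/4


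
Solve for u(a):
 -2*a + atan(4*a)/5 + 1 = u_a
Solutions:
 u(a) = C1 - a^2 + a*atan(4*a)/5 + a - log(16*a^2 + 1)/40


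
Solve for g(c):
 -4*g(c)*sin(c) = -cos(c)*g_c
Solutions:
 g(c) = C1/cos(c)^4


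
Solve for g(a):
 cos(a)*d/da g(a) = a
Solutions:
 g(a) = C1 + Integral(a/cos(a), a)


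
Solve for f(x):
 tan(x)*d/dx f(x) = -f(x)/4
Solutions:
 f(x) = C1/sin(x)^(1/4)


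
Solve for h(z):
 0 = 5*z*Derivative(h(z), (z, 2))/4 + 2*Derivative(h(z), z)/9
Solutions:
 h(z) = C1 + C2*z^(37/45)


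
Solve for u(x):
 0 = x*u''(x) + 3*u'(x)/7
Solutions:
 u(x) = C1 + C2*x^(4/7)


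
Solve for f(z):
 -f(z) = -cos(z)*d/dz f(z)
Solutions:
 f(z) = C1*sqrt(sin(z) + 1)/sqrt(sin(z) - 1)


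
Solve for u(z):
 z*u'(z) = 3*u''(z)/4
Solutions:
 u(z) = C1 + C2*erfi(sqrt(6)*z/3)


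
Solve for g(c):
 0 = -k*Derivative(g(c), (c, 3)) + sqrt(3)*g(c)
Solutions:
 g(c) = C1*exp(3^(1/6)*c*(1/k)^(1/3)) + C2*exp(c*(-3^(1/6) + 3^(2/3)*I)*(1/k)^(1/3)/2) + C3*exp(-c*(3^(1/6) + 3^(2/3)*I)*(1/k)^(1/3)/2)


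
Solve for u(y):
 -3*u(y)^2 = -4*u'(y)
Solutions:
 u(y) = -4/(C1 + 3*y)


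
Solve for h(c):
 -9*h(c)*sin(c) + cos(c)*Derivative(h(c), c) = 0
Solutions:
 h(c) = C1/cos(c)^9


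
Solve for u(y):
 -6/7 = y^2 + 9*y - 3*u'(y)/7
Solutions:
 u(y) = C1 + 7*y^3/9 + 21*y^2/2 + 2*y


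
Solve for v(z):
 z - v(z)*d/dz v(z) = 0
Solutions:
 v(z) = -sqrt(C1 + z^2)
 v(z) = sqrt(C1 + z^2)


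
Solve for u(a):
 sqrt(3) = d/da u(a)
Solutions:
 u(a) = C1 + sqrt(3)*a


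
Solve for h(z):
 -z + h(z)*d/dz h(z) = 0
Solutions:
 h(z) = -sqrt(C1 + z^2)
 h(z) = sqrt(C1 + z^2)


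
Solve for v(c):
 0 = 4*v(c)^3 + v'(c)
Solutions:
 v(c) = -sqrt(2)*sqrt(-1/(C1 - 4*c))/2
 v(c) = sqrt(2)*sqrt(-1/(C1 - 4*c))/2


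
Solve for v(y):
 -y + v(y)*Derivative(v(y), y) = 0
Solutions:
 v(y) = -sqrt(C1 + y^2)
 v(y) = sqrt(C1 + y^2)


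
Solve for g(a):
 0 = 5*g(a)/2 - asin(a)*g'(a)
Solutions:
 g(a) = C1*exp(5*Integral(1/asin(a), a)/2)


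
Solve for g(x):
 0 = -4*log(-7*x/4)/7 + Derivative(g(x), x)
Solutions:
 g(x) = C1 + 4*x*log(-x)/7 + 4*x*(-2*log(2) - 1 + log(7))/7


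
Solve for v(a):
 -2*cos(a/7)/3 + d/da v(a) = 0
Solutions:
 v(a) = C1 + 14*sin(a/7)/3


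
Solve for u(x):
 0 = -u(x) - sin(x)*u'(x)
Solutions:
 u(x) = C1*sqrt(cos(x) + 1)/sqrt(cos(x) - 1)


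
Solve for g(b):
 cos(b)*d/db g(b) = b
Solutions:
 g(b) = C1 + Integral(b/cos(b), b)


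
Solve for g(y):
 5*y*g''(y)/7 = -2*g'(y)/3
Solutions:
 g(y) = C1 + C2*y^(1/15)


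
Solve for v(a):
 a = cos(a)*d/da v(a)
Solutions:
 v(a) = C1 + Integral(a/cos(a), a)


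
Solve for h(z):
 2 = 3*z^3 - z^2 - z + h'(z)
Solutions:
 h(z) = C1 - 3*z^4/4 + z^3/3 + z^2/2 + 2*z


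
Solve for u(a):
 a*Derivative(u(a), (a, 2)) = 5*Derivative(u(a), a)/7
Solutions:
 u(a) = C1 + C2*a^(12/7)


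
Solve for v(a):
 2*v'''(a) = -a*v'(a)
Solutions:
 v(a) = C1 + Integral(C2*airyai(-2^(2/3)*a/2) + C3*airybi(-2^(2/3)*a/2), a)


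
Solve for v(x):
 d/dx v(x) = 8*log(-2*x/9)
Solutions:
 v(x) = C1 + 8*x*log(-x) + 8*x*(-2*log(3) - 1 + log(2))


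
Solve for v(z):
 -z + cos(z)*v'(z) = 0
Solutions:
 v(z) = C1 + Integral(z/cos(z), z)


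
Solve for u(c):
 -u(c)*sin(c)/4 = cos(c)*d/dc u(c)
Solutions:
 u(c) = C1*cos(c)^(1/4)


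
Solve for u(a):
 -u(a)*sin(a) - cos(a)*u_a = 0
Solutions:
 u(a) = C1*cos(a)


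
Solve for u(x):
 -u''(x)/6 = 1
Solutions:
 u(x) = C1 + C2*x - 3*x^2


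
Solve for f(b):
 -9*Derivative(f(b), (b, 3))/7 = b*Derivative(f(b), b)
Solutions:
 f(b) = C1 + Integral(C2*airyai(-21^(1/3)*b/3) + C3*airybi(-21^(1/3)*b/3), b)


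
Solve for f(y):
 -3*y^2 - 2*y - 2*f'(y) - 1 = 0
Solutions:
 f(y) = C1 - y^3/2 - y^2/2 - y/2


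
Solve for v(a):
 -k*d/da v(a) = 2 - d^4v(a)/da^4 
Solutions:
 v(a) = C1 + C2*exp(a*k^(1/3)) + C3*exp(a*k^(1/3)*(-1 + sqrt(3)*I)/2) + C4*exp(-a*k^(1/3)*(1 + sqrt(3)*I)/2) - 2*a/k


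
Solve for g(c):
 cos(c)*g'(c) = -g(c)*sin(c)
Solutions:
 g(c) = C1*cos(c)


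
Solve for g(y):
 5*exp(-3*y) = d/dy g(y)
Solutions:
 g(y) = C1 - 5*exp(-3*y)/3


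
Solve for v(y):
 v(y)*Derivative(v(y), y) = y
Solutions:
 v(y) = -sqrt(C1 + y^2)
 v(y) = sqrt(C1 + y^2)


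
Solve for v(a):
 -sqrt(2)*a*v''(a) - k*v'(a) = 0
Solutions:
 v(a) = C1 + a^(-sqrt(2)*re(k)/2 + 1)*(C2*sin(sqrt(2)*log(a)*Abs(im(k))/2) + C3*cos(sqrt(2)*log(a)*im(k)/2))


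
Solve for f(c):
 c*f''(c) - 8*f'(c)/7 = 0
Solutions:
 f(c) = C1 + C2*c^(15/7)


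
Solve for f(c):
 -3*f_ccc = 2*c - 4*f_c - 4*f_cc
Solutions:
 f(c) = C1 + C2*exp(-2*c/3) + C3*exp(2*c) + c^2/4 - c/2


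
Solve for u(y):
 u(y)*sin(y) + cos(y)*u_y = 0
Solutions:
 u(y) = C1*cos(y)


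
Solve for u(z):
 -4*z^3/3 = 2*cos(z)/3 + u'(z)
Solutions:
 u(z) = C1 - z^4/3 - 2*sin(z)/3


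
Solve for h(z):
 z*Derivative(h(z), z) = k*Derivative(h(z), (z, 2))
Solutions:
 h(z) = C1 + C2*erf(sqrt(2)*z*sqrt(-1/k)/2)/sqrt(-1/k)


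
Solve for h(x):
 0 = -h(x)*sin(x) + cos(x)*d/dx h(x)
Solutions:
 h(x) = C1/cos(x)


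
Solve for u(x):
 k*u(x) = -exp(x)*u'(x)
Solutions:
 u(x) = C1*exp(k*exp(-x))


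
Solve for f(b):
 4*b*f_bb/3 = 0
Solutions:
 f(b) = C1 + C2*b


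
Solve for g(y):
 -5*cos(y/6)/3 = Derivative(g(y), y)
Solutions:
 g(y) = C1 - 10*sin(y/6)


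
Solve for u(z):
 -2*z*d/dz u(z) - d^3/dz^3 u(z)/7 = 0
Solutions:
 u(z) = C1 + Integral(C2*airyai(-14^(1/3)*z) + C3*airybi(-14^(1/3)*z), z)


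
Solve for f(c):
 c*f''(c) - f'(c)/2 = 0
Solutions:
 f(c) = C1 + C2*c^(3/2)


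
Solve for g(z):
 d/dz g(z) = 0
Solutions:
 g(z) = C1


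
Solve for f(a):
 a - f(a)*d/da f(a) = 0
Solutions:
 f(a) = -sqrt(C1 + a^2)
 f(a) = sqrt(C1 + a^2)


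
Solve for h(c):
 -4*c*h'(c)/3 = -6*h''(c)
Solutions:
 h(c) = C1 + C2*erfi(c/3)


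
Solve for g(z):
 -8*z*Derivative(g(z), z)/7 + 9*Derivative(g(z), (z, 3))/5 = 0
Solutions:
 g(z) = C1 + Integral(C2*airyai(2*735^(1/3)*z/21) + C3*airybi(2*735^(1/3)*z/21), z)


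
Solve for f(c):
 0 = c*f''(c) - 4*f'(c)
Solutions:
 f(c) = C1 + C2*c^5


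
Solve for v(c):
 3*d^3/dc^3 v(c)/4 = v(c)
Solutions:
 v(c) = C3*exp(6^(2/3)*c/3) + (C1*sin(2^(2/3)*3^(1/6)*c/2) + C2*cos(2^(2/3)*3^(1/6)*c/2))*exp(-6^(2/3)*c/6)


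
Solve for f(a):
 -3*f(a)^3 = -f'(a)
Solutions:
 f(a) = -sqrt(2)*sqrt(-1/(C1 + 3*a))/2
 f(a) = sqrt(2)*sqrt(-1/(C1 + 3*a))/2


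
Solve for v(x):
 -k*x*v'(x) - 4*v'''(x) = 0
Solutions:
 v(x) = C1 + Integral(C2*airyai(2^(1/3)*x*(-k)^(1/3)/2) + C3*airybi(2^(1/3)*x*(-k)^(1/3)/2), x)


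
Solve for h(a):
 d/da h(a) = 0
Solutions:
 h(a) = C1


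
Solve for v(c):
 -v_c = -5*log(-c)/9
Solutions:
 v(c) = C1 + 5*c*log(-c)/9 - 5*c/9


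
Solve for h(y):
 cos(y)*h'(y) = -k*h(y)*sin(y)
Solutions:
 h(y) = C1*exp(k*log(cos(y)))


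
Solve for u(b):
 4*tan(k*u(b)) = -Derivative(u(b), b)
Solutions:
 u(b) = Piecewise((-asin(exp(C1*k - 4*b*k))/k + pi/k, Ne(k, 0)), (nan, True))
 u(b) = Piecewise((asin(exp(C1*k - 4*b*k))/k, Ne(k, 0)), (nan, True))


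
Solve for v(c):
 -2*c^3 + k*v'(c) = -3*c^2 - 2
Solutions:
 v(c) = C1 + c^4/(2*k) - c^3/k - 2*c/k


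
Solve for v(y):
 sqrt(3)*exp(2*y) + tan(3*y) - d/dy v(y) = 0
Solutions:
 v(y) = C1 + sqrt(3)*exp(2*y)/2 - log(cos(3*y))/3


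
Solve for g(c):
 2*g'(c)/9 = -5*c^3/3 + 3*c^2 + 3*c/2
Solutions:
 g(c) = C1 - 15*c^4/8 + 9*c^3/2 + 27*c^2/8


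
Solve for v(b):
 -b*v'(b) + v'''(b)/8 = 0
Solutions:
 v(b) = C1 + Integral(C2*airyai(2*b) + C3*airybi(2*b), b)


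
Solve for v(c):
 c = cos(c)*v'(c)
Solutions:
 v(c) = C1 + Integral(c/cos(c), c)


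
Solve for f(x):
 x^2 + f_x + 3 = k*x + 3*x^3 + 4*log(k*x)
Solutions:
 f(x) = C1 + k*x^2/2 + 3*x^4/4 - x^3/3 + 4*x*log(k*x) - 7*x


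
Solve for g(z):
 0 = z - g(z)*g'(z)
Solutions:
 g(z) = -sqrt(C1 + z^2)
 g(z) = sqrt(C1 + z^2)


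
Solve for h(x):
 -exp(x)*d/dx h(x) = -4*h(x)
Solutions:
 h(x) = C1*exp(-4*exp(-x))


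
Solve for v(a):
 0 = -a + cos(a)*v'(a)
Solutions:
 v(a) = C1 + Integral(a/cos(a), a)


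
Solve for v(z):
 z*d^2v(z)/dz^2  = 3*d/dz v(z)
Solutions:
 v(z) = C1 + C2*z^4


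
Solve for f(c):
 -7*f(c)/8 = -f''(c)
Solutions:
 f(c) = C1*exp(-sqrt(14)*c/4) + C2*exp(sqrt(14)*c/4)


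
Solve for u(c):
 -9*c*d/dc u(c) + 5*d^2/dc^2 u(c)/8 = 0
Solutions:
 u(c) = C1 + C2*erfi(6*sqrt(5)*c/5)


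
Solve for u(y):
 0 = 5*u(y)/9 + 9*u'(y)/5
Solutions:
 u(y) = C1*exp(-25*y/81)


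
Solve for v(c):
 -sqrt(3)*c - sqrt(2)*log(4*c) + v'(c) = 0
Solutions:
 v(c) = C1 + sqrt(3)*c^2/2 + sqrt(2)*c*log(c) - sqrt(2)*c + 2*sqrt(2)*c*log(2)


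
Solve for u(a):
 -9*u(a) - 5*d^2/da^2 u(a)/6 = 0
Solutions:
 u(a) = C1*sin(3*sqrt(30)*a/5) + C2*cos(3*sqrt(30)*a/5)


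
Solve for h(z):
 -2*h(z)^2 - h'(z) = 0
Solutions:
 h(z) = 1/(C1 + 2*z)


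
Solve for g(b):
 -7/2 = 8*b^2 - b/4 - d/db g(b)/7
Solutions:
 g(b) = C1 + 56*b^3/3 - 7*b^2/8 + 49*b/2


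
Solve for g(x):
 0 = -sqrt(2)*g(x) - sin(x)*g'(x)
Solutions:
 g(x) = C1*(cos(x) + 1)^(sqrt(2)/2)/(cos(x) - 1)^(sqrt(2)/2)


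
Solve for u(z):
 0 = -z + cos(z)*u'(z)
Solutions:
 u(z) = C1 + Integral(z/cos(z), z)


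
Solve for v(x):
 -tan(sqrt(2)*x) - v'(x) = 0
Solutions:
 v(x) = C1 + sqrt(2)*log(cos(sqrt(2)*x))/2


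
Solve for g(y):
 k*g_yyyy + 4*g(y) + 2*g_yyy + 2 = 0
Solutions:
 g(y) = C1*exp(y*Piecewise((-sqrt(-2*2^(1/3)*(-1/k^3)^(1/3) + k^(-2))/2 - sqrt(2*2^(1/3)*(-1/k^3)^(1/3) + 2/k^2 + 2/(k^3*sqrt(-2*2^(1/3)*(-1/k^3)^(1/3) + k^(-2))))/2 - 1/(2*k), Eq(1/k, 0)), (-sqrt(2*(sqrt(-64/(27*k^3) + k^(-6)) + k^(-3))^(1/3) + 8/(3*k*(sqrt(-64/(27*k^3) + k^(-6)) + k^(-3))^(1/3)) + k^(-2))/2 - sqrt(-2*(sqrt(-64/(27*k^3) + k^(-6)) + k^(-3))^(1/3) - 8/(3*k*(sqrt(-64/(27*k^3) + k^(-6)) + k^(-3))^(1/3)) + 2/k^2 + 2/(k^3*sqrt(2*(sqrt(-64/(27*k^3) + k^(-6)) + k^(-3))^(1/3) + 8/(3*k*(sqrt(-64/(27*k^3) + k^(-6)) + k^(-3))^(1/3)) + k^(-2))))/2 - 1/(2*k), True))) + C2*exp(y*Piecewise((-sqrt(-2*2^(1/3)*(-1/k^3)^(1/3) + k^(-2))/2 + sqrt(2*2^(1/3)*(-1/k^3)^(1/3) + 2/k^2 + 2/(k^3*sqrt(-2*2^(1/3)*(-1/k^3)^(1/3) + k^(-2))))/2 - 1/(2*k), Eq(1/k, 0)), (-sqrt(2*(sqrt(-64/(27*k^3) + k^(-6)) + k^(-3))^(1/3) + 8/(3*k*(sqrt(-64/(27*k^3) + k^(-6)) + k^(-3))^(1/3)) + k^(-2))/2 + sqrt(-2*(sqrt(-64/(27*k^3) + k^(-6)) + k^(-3))^(1/3) - 8/(3*k*(sqrt(-64/(27*k^3) + k^(-6)) + k^(-3))^(1/3)) + 2/k^2 + 2/(k^3*sqrt(2*(sqrt(-64/(27*k^3) + k^(-6)) + k^(-3))^(1/3) + 8/(3*k*(sqrt(-64/(27*k^3) + k^(-6)) + k^(-3))^(1/3)) + k^(-2))))/2 - 1/(2*k), True))) + C3*exp(y*Piecewise((sqrt(-2*2^(1/3)*(-1/k^3)^(1/3) + k^(-2))/2 - sqrt(2*2^(1/3)*(-1/k^3)^(1/3) + 2/k^2 - 2/(k^3*sqrt(-2*2^(1/3)*(-1/k^3)^(1/3) + k^(-2))))/2 - 1/(2*k), Eq(1/k, 0)), (sqrt(2*(sqrt(-64/(27*k^3) + k^(-6)) + k^(-3))^(1/3) + 8/(3*k*(sqrt(-64/(27*k^3) + k^(-6)) + k^(-3))^(1/3)) + k^(-2))/2 - sqrt(-2*(sqrt(-64/(27*k^3) + k^(-6)) + k^(-3))^(1/3) - 8/(3*k*(sqrt(-64/(27*k^3) + k^(-6)) + k^(-3))^(1/3)) + 2/k^2 - 2/(k^3*sqrt(2*(sqrt(-64/(27*k^3) + k^(-6)) + k^(-3))^(1/3) + 8/(3*k*(sqrt(-64/(27*k^3) + k^(-6)) + k^(-3))^(1/3)) + k^(-2))))/2 - 1/(2*k), True))) + C4*exp(y*Piecewise((sqrt(-2*2^(1/3)*(-1/k^3)^(1/3) + k^(-2))/2 + sqrt(2*2^(1/3)*(-1/k^3)^(1/3) + 2/k^2 - 2/(k^3*sqrt(-2*2^(1/3)*(-1/k^3)^(1/3) + k^(-2))))/2 - 1/(2*k), Eq(1/k, 0)), (sqrt(2*(sqrt(-64/(27*k^3) + k^(-6)) + k^(-3))^(1/3) + 8/(3*k*(sqrt(-64/(27*k^3) + k^(-6)) + k^(-3))^(1/3)) + k^(-2))/2 + sqrt(-2*(sqrt(-64/(27*k^3) + k^(-6)) + k^(-3))^(1/3) - 8/(3*k*(sqrt(-64/(27*k^3) + k^(-6)) + k^(-3))^(1/3)) + 2/k^2 - 2/(k^3*sqrt(2*(sqrt(-64/(27*k^3) + k^(-6)) + k^(-3))^(1/3) + 8/(3*k*(sqrt(-64/(27*k^3) + k^(-6)) + k^(-3))^(1/3)) + k^(-2))))/2 - 1/(2*k), True))) - 1/2


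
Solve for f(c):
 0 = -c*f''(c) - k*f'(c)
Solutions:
 f(c) = C1 + c^(1 - re(k))*(C2*sin(log(c)*Abs(im(k))) + C3*cos(log(c)*im(k)))


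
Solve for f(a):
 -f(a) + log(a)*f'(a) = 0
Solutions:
 f(a) = C1*exp(li(a))


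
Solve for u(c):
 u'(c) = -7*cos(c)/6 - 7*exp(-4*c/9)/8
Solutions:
 u(c) = C1 - 7*sin(c)/6 + 63*exp(-4*c/9)/32


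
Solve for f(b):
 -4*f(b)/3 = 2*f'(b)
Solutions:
 f(b) = C1*exp(-2*b/3)


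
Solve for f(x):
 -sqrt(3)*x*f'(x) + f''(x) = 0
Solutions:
 f(x) = C1 + C2*erfi(sqrt(2)*3^(1/4)*x/2)


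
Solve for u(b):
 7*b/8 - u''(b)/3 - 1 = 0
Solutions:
 u(b) = C1 + C2*b + 7*b^3/16 - 3*b^2/2


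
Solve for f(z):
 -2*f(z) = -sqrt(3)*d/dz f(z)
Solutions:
 f(z) = C1*exp(2*sqrt(3)*z/3)


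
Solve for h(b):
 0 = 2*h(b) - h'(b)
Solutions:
 h(b) = C1*exp(2*b)


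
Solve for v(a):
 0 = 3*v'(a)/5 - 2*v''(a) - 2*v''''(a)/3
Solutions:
 v(a) = C1 + C2*exp(a*(-50^(1/3)*(9 + sqrt(481))^(1/3) + 10*20^(1/3)/(9 + sqrt(481))^(1/3))/20)*sin(sqrt(3)*a*(10*20^(1/3)/(9 + sqrt(481))^(1/3) + 50^(1/3)*(9 + sqrt(481))^(1/3))/20) + C3*exp(a*(-50^(1/3)*(9 + sqrt(481))^(1/3) + 10*20^(1/3)/(9 + sqrt(481))^(1/3))/20)*cos(sqrt(3)*a*(10*20^(1/3)/(9 + sqrt(481))^(1/3) + 50^(1/3)*(9 + sqrt(481))^(1/3))/20) + C4*exp(a*(-20^(1/3)/(9 + sqrt(481))^(1/3) + 50^(1/3)*(9 + sqrt(481))^(1/3)/10))


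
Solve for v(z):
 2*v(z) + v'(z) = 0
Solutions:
 v(z) = C1*exp(-2*z)


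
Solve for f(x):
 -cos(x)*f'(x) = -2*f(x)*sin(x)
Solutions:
 f(x) = C1/cos(x)^2


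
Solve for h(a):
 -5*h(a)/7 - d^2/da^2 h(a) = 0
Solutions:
 h(a) = C1*sin(sqrt(35)*a/7) + C2*cos(sqrt(35)*a/7)


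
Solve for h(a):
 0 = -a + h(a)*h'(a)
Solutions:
 h(a) = -sqrt(C1 + a^2)
 h(a) = sqrt(C1 + a^2)


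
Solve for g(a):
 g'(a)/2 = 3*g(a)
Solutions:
 g(a) = C1*exp(6*a)


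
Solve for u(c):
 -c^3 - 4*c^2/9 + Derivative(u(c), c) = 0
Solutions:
 u(c) = C1 + c^4/4 + 4*c^3/27


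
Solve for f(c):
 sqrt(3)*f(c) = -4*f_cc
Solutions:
 f(c) = C1*sin(3^(1/4)*c/2) + C2*cos(3^(1/4)*c/2)


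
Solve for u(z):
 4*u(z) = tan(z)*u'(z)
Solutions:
 u(z) = C1*sin(z)^4


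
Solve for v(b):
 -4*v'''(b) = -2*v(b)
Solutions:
 v(b) = C3*exp(2^(2/3)*b/2) + (C1*sin(2^(2/3)*sqrt(3)*b/4) + C2*cos(2^(2/3)*sqrt(3)*b/4))*exp(-2^(2/3)*b/4)


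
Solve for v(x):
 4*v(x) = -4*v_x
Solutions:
 v(x) = C1*exp(-x)


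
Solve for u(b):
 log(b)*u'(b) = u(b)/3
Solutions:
 u(b) = C1*exp(li(b)/3)


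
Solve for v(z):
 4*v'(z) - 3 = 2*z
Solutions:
 v(z) = C1 + z^2/4 + 3*z/4


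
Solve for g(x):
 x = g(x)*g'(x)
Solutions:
 g(x) = -sqrt(C1 + x^2)
 g(x) = sqrt(C1 + x^2)


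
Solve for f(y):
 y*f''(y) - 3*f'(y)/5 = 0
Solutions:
 f(y) = C1 + C2*y^(8/5)


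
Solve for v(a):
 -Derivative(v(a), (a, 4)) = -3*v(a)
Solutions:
 v(a) = C1*exp(-3^(1/4)*a) + C2*exp(3^(1/4)*a) + C3*sin(3^(1/4)*a) + C4*cos(3^(1/4)*a)


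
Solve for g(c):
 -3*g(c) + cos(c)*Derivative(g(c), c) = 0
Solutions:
 g(c) = C1*(sin(c) + 1)^(3/2)/(sin(c) - 1)^(3/2)


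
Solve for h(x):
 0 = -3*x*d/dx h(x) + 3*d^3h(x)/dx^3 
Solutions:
 h(x) = C1 + Integral(C2*airyai(x) + C3*airybi(x), x)


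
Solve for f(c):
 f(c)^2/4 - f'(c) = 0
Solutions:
 f(c) = -4/(C1 + c)


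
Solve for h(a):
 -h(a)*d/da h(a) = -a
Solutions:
 h(a) = -sqrt(C1 + a^2)
 h(a) = sqrt(C1 + a^2)


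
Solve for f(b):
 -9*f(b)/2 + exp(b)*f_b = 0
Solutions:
 f(b) = C1*exp(-9*exp(-b)/2)


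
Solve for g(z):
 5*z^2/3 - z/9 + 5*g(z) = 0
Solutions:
 g(z) = z*(1 - 15*z)/45


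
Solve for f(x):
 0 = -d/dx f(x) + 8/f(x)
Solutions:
 f(x) = -sqrt(C1 + 16*x)
 f(x) = sqrt(C1 + 16*x)


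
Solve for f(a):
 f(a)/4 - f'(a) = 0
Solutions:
 f(a) = C1*exp(a/4)


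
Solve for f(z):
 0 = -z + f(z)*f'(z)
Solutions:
 f(z) = -sqrt(C1 + z^2)
 f(z) = sqrt(C1 + z^2)


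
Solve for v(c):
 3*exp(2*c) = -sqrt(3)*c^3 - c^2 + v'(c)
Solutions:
 v(c) = C1 + sqrt(3)*c^4/4 + c^3/3 + 3*exp(2*c)/2


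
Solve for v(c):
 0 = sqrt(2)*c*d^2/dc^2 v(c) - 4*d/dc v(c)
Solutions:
 v(c) = C1 + C2*c^(1 + 2*sqrt(2))


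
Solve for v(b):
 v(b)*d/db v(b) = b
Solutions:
 v(b) = -sqrt(C1 + b^2)
 v(b) = sqrt(C1 + b^2)


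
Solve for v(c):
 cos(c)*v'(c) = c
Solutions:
 v(c) = C1 + Integral(c/cos(c), c)


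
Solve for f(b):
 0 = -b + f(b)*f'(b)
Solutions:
 f(b) = -sqrt(C1 + b^2)
 f(b) = sqrt(C1 + b^2)


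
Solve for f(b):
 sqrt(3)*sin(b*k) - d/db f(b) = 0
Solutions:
 f(b) = C1 - sqrt(3)*cos(b*k)/k


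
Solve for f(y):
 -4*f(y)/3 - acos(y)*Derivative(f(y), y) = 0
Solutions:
 f(y) = C1*exp(-4*Integral(1/acos(y), y)/3)


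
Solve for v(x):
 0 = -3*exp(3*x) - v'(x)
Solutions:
 v(x) = C1 - exp(3*x)


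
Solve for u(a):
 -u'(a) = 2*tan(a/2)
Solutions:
 u(a) = C1 + 4*log(cos(a/2))


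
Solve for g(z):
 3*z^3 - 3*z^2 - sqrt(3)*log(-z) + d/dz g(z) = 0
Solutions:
 g(z) = C1 - 3*z^4/4 + z^3 + sqrt(3)*z*log(-z) - sqrt(3)*z


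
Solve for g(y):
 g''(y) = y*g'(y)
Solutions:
 g(y) = C1 + C2*erfi(sqrt(2)*y/2)


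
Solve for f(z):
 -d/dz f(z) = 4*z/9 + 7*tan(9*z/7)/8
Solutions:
 f(z) = C1 - 2*z^2/9 + 49*log(cos(9*z/7))/72


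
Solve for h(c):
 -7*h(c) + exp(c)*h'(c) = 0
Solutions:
 h(c) = C1*exp(-7*exp(-c))


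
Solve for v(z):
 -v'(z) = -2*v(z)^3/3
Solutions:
 v(z) = -sqrt(6)*sqrt(-1/(C1 + 2*z))/2
 v(z) = sqrt(6)*sqrt(-1/(C1 + 2*z))/2


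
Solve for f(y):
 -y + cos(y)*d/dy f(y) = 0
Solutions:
 f(y) = C1 + Integral(y/cos(y), y)


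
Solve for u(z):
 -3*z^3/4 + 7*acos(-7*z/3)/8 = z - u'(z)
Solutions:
 u(z) = C1 + 3*z^4/16 + z^2/2 - 7*z*acos(-7*z/3)/8 - sqrt(9 - 49*z^2)/8


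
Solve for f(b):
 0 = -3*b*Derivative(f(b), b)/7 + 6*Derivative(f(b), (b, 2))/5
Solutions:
 f(b) = C1 + C2*erfi(sqrt(35)*b/14)


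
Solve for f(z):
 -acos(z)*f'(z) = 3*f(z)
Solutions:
 f(z) = C1*exp(-3*Integral(1/acos(z), z))


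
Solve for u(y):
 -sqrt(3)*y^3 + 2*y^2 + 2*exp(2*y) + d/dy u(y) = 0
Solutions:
 u(y) = C1 + sqrt(3)*y^4/4 - 2*y^3/3 - exp(2*y)


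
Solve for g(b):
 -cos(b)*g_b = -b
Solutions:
 g(b) = C1 + Integral(b/cos(b), b)


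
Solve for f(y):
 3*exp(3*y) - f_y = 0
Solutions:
 f(y) = C1 + exp(3*y)


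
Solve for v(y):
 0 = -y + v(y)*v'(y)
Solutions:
 v(y) = -sqrt(C1 + y^2)
 v(y) = sqrt(C1 + y^2)


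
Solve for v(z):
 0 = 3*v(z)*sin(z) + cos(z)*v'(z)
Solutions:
 v(z) = C1*cos(z)^3


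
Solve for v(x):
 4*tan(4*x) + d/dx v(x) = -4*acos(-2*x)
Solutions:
 v(x) = C1 - 4*x*acos(-2*x) - 2*sqrt(1 - 4*x^2) + log(cos(4*x))


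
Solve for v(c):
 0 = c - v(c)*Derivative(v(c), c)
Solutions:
 v(c) = -sqrt(C1 + c^2)
 v(c) = sqrt(C1 + c^2)


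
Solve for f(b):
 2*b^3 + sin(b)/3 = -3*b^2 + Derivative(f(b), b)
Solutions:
 f(b) = C1 + b^4/2 + b^3 - cos(b)/3


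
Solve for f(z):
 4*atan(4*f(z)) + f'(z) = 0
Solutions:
 Integral(1/atan(4*_y), (_y, f(z))) = C1 - 4*z


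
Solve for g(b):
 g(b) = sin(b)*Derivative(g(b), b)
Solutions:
 g(b) = C1*sqrt(cos(b) - 1)/sqrt(cos(b) + 1)


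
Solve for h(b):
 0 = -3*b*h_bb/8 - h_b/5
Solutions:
 h(b) = C1 + C2*b^(7/15)


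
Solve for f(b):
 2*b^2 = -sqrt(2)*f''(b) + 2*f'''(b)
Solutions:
 f(b) = C1 + C2*b + C3*exp(sqrt(2)*b/2) - sqrt(2)*b^4/12 - 2*b^3/3 - 2*sqrt(2)*b^2


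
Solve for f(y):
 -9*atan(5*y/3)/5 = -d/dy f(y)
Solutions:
 f(y) = C1 + 9*y*atan(5*y/3)/5 - 27*log(25*y^2 + 9)/50


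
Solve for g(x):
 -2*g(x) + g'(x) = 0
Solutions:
 g(x) = C1*exp(2*x)


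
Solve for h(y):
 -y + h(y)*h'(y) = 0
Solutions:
 h(y) = -sqrt(C1 + y^2)
 h(y) = sqrt(C1 + y^2)


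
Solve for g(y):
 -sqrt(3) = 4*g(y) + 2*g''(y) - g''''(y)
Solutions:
 g(y) = C1*exp(-y*sqrt(1 + sqrt(5))) + C2*exp(y*sqrt(1 + sqrt(5))) + C3*sin(y*sqrt(-1 + sqrt(5))) + C4*cos(y*sqrt(-1 + sqrt(5))) - sqrt(3)/4


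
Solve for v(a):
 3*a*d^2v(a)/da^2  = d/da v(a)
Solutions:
 v(a) = C1 + C2*a^(4/3)


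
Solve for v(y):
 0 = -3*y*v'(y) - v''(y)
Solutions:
 v(y) = C1 + C2*erf(sqrt(6)*y/2)


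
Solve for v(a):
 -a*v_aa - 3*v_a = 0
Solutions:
 v(a) = C1 + C2/a^2


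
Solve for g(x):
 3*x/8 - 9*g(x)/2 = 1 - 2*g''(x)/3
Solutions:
 g(x) = C1*exp(-3*sqrt(3)*x/2) + C2*exp(3*sqrt(3)*x/2) + x/12 - 2/9


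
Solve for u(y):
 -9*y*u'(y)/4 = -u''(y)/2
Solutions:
 u(y) = C1 + C2*erfi(3*y/2)


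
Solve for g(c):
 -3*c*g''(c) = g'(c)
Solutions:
 g(c) = C1 + C2*c^(2/3)


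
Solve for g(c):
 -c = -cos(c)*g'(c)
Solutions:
 g(c) = C1 + Integral(c/cos(c), c)


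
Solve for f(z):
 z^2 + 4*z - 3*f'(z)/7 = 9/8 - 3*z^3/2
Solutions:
 f(z) = C1 + 7*z^4/8 + 7*z^3/9 + 14*z^2/3 - 21*z/8


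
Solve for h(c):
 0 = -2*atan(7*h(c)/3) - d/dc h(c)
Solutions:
 Integral(1/atan(7*_y/3), (_y, h(c))) = C1 - 2*c


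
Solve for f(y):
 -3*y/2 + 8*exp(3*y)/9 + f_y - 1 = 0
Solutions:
 f(y) = C1 + 3*y^2/4 + y - 8*exp(3*y)/27


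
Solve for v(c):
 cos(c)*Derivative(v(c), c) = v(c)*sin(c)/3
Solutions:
 v(c) = C1/cos(c)^(1/3)


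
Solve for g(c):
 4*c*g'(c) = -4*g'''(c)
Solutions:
 g(c) = C1 + Integral(C2*airyai(-c) + C3*airybi(-c), c)


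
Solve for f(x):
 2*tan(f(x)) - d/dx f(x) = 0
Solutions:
 f(x) = pi - asin(C1*exp(2*x))
 f(x) = asin(C1*exp(2*x))


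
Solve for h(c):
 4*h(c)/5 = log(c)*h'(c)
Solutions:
 h(c) = C1*exp(4*li(c)/5)


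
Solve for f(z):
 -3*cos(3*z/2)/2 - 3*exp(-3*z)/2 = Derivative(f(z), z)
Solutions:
 f(z) = C1 - sin(3*z/2) + exp(-3*z)/2


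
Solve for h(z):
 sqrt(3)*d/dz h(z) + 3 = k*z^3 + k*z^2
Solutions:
 h(z) = C1 + sqrt(3)*k*z^4/12 + sqrt(3)*k*z^3/9 - sqrt(3)*z


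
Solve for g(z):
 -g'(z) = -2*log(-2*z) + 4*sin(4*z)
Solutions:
 g(z) = C1 + 2*z*log(-z) - 2*z + 2*z*log(2) + cos(4*z)


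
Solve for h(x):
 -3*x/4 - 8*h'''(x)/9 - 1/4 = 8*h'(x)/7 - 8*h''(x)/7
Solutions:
 h(x) = C1 - 21*x^2/64 - 7*x/8 + (C2*sin(3*sqrt(19)*x/14) + C3*cos(3*sqrt(19)*x/14))*exp(9*x/14)


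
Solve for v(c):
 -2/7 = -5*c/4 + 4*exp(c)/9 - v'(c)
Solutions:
 v(c) = C1 - 5*c^2/8 + 2*c/7 + 4*exp(c)/9


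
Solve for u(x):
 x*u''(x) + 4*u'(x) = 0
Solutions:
 u(x) = C1 + C2/x^3


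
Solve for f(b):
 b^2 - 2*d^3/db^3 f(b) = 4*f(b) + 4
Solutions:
 f(b) = C3*exp(-2^(1/3)*b) + b^2/4 + (C1*sin(2^(1/3)*sqrt(3)*b/2) + C2*cos(2^(1/3)*sqrt(3)*b/2))*exp(2^(1/3)*b/2) - 1


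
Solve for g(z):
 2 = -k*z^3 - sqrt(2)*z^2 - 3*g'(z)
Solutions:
 g(z) = C1 - k*z^4/12 - sqrt(2)*z^3/9 - 2*z/3


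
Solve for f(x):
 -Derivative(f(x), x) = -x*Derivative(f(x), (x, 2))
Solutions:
 f(x) = C1 + C2*x^2


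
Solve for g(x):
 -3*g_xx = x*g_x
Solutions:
 g(x) = C1 + C2*erf(sqrt(6)*x/6)


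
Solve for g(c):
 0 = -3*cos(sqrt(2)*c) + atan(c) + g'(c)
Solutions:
 g(c) = C1 - c*atan(c) + log(c^2 + 1)/2 + 3*sqrt(2)*sin(sqrt(2)*c)/2


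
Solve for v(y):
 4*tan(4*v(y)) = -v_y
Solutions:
 v(y) = -asin(C1*exp(-16*y))/4 + pi/4
 v(y) = asin(C1*exp(-16*y))/4


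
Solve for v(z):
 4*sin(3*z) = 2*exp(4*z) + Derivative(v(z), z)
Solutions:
 v(z) = C1 - exp(4*z)/2 - 4*cos(3*z)/3


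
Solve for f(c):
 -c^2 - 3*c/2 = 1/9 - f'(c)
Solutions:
 f(c) = C1 + c^3/3 + 3*c^2/4 + c/9


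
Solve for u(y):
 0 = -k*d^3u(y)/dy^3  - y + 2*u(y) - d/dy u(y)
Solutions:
 u(y) = C1*exp(y*(3^(1/3)*(sqrt(3)*sqrt((27 + 1/k)/k^2) - 9/k)^(1/3)/6 - 3^(5/6)*I*(sqrt(3)*sqrt((27 + 1/k)/k^2) - 9/k)^(1/3)/6 + 2/(k*(-3^(1/3) + 3^(5/6)*I)*(sqrt(3)*sqrt((27 + 1/k)/k^2) - 9/k)^(1/3)))) + C2*exp(y*(3^(1/3)*(sqrt(3)*sqrt((27 + 1/k)/k^2) - 9/k)^(1/3)/6 + 3^(5/6)*I*(sqrt(3)*sqrt((27 + 1/k)/k^2) - 9/k)^(1/3)/6 - 2/(k*(3^(1/3) + 3^(5/6)*I)*(sqrt(3)*sqrt((27 + 1/k)/k^2) - 9/k)^(1/3)))) + C3*exp(3^(1/3)*y*(-(sqrt(3)*sqrt((27 + 1/k)/k^2) - 9/k)^(1/3) + 3^(1/3)/(k*(sqrt(3)*sqrt((27 + 1/k)/k^2) - 9/k)^(1/3)))/3) + y/2 + 1/4


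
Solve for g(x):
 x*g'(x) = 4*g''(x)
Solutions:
 g(x) = C1 + C2*erfi(sqrt(2)*x/4)


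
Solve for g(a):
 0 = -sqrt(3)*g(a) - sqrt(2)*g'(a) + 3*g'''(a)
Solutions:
 g(a) = C1*exp(-a*(2*2^(5/6)/(sqrt(243 - 8*sqrt(2)) + 9*sqrt(3))^(1/3) + 2^(2/3)*(sqrt(243 - 8*sqrt(2)) + 9*sqrt(3))^(1/3))/12)*sin(sqrt(3)*a*(-2*2^(5/6)/(sqrt(243 - 8*sqrt(2)) + 9*sqrt(3))^(1/3) + 2^(2/3)*(sqrt(243 - 8*sqrt(2)) + 9*sqrt(3))^(1/3))/12) + C2*exp(-a*(2*2^(5/6)/(sqrt(243 - 8*sqrt(2)) + 9*sqrt(3))^(1/3) + 2^(2/3)*(sqrt(243 - 8*sqrt(2)) + 9*sqrt(3))^(1/3))/12)*cos(sqrt(3)*a*(-2*2^(5/6)/(sqrt(243 - 8*sqrt(2)) + 9*sqrt(3))^(1/3) + 2^(2/3)*(sqrt(243 - 8*sqrt(2)) + 9*sqrt(3))^(1/3))/12) + C3*exp(a*(2*2^(5/6)/(sqrt(243 - 8*sqrt(2)) + 9*sqrt(3))^(1/3) + 2^(2/3)*(sqrt(243 - 8*sqrt(2)) + 9*sqrt(3))^(1/3))/6)


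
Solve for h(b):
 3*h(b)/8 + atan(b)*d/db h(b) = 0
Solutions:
 h(b) = C1*exp(-3*Integral(1/atan(b), b)/8)


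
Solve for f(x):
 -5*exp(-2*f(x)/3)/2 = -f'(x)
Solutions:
 f(x) = 3*log(-sqrt(C1 + 5*x)) - 3*log(3)/2
 f(x) = 3*log(C1 + 5*x)/2 - 3*log(3)/2


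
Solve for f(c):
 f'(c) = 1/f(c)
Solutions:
 f(c) = -sqrt(C1 + 2*c)
 f(c) = sqrt(C1 + 2*c)


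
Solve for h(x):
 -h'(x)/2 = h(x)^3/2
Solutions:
 h(x) = -sqrt(2)*sqrt(-1/(C1 - x))/2
 h(x) = sqrt(2)*sqrt(-1/(C1 - x))/2


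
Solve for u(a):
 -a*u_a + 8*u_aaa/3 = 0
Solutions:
 u(a) = C1 + Integral(C2*airyai(3^(1/3)*a/2) + C3*airybi(3^(1/3)*a/2), a)


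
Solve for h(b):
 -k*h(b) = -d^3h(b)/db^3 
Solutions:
 h(b) = C1*exp(b*k^(1/3)) + C2*exp(b*k^(1/3)*(-1 + sqrt(3)*I)/2) + C3*exp(-b*k^(1/3)*(1 + sqrt(3)*I)/2)


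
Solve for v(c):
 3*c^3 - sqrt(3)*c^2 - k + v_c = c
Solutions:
 v(c) = C1 - 3*c^4/4 + sqrt(3)*c^3/3 + c^2/2 + c*k


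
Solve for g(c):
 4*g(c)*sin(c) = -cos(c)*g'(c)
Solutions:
 g(c) = C1*cos(c)^4


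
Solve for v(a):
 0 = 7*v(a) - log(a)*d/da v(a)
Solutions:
 v(a) = C1*exp(7*li(a))


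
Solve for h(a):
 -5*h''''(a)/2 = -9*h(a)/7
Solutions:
 h(a) = C1*exp(-2^(1/4)*sqrt(3)*35^(3/4)*a/35) + C2*exp(2^(1/4)*sqrt(3)*35^(3/4)*a/35) + C3*sin(2^(1/4)*sqrt(3)*35^(3/4)*a/35) + C4*cos(2^(1/4)*sqrt(3)*35^(3/4)*a/35)


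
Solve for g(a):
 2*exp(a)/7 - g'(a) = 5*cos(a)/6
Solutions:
 g(a) = C1 + 2*exp(a)/7 - 5*sin(a)/6


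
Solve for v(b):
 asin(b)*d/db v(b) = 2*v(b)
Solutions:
 v(b) = C1*exp(2*Integral(1/asin(b), b))


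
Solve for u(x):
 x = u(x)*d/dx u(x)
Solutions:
 u(x) = -sqrt(C1 + x^2)
 u(x) = sqrt(C1 + x^2)


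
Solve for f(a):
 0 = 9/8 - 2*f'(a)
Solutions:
 f(a) = C1 + 9*a/16


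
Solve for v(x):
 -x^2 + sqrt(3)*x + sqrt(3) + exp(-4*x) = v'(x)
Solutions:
 v(x) = C1 - x^3/3 + sqrt(3)*x^2/2 + sqrt(3)*x - exp(-4*x)/4


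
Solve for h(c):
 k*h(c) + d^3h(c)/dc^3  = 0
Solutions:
 h(c) = C1*exp(c*(-k)^(1/3)) + C2*exp(c*(-k)^(1/3)*(-1 + sqrt(3)*I)/2) + C3*exp(-c*(-k)^(1/3)*(1 + sqrt(3)*I)/2)


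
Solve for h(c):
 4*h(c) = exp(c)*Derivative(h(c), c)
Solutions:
 h(c) = C1*exp(-4*exp(-c))


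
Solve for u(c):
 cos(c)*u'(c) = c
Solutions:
 u(c) = C1 + Integral(c/cos(c), c)


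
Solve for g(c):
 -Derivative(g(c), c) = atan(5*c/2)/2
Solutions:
 g(c) = C1 - c*atan(5*c/2)/2 + log(25*c^2 + 4)/10


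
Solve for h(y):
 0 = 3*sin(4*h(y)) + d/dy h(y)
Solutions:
 h(y) = -acos((-C1 - exp(24*y))/(C1 - exp(24*y)))/4 + pi/2
 h(y) = acos((-C1 - exp(24*y))/(C1 - exp(24*y)))/4


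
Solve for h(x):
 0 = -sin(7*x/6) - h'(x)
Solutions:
 h(x) = C1 + 6*cos(7*x/6)/7


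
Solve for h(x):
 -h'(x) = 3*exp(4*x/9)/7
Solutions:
 h(x) = C1 - 27*exp(4*x/9)/28


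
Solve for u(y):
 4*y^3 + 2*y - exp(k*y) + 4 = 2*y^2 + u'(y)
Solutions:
 u(y) = C1 + y^4 - 2*y^3/3 + y^2 + 4*y - exp(k*y)/k


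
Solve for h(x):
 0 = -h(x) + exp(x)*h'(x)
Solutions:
 h(x) = C1*exp(-exp(-x))


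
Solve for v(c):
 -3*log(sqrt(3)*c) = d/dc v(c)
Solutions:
 v(c) = C1 - 3*c*log(c) - 3*c*log(3)/2 + 3*c


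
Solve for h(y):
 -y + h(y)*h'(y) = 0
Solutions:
 h(y) = -sqrt(C1 + y^2)
 h(y) = sqrt(C1 + y^2)


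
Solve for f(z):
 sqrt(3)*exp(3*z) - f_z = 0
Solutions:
 f(z) = C1 + sqrt(3)*exp(3*z)/3


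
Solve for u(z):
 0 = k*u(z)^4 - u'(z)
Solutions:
 u(z) = (-1/(C1 + 3*k*z))^(1/3)
 u(z) = (-1/(C1 + k*z))^(1/3)*(-3^(2/3) - 3*3^(1/6)*I)/6
 u(z) = (-1/(C1 + k*z))^(1/3)*(-3^(2/3) + 3*3^(1/6)*I)/6


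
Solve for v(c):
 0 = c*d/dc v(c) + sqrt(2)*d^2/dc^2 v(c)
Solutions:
 v(c) = C1 + C2*erf(2^(1/4)*c/2)


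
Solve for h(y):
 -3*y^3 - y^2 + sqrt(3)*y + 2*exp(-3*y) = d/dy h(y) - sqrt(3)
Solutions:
 h(y) = C1 - 3*y^4/4 - y^3/3 + sqrt(3)*y^2/2 + sqrt(3)*y - 2*exp(-3*y)/3


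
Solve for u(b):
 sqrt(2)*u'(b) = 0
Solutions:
 u(b) = C1


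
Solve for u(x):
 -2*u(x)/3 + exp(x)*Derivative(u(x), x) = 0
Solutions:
 u(x) = C1*exp(-2*exp(-x)/3)


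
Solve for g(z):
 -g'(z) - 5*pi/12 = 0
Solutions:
 g(z) = C1 - 5*pi*z/12


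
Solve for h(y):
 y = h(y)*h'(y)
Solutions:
 h(y) = -sqrt(C1 + y^2)
 h(y) = sqrt(C1 + y^2)


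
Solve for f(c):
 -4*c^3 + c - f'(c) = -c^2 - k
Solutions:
 f(c) = C1 - c^4 + c^3/3 + c^2/2 + c*k


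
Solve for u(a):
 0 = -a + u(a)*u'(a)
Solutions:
 u(a) = -sqrt(C1 + a^2)
 u(a) = sqrt(C1 + a^2)


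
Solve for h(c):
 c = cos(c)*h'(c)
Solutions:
 h(c) = C1 + Integral(c/cos(c), c)


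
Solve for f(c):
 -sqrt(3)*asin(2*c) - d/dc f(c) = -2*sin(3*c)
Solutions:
 f(c) = C1 - sqrt(3)*(c*asin(2*c) + sqrt(1 - 4*c^2)/2) - 2*cos(3*c)/3


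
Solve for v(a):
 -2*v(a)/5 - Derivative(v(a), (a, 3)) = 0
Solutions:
 v(a) = C3*exp(-2^(1/3)*5^(2/3)*a/5) + (C1*sin(2^(1/3)*sqrt(3)*5^(2/3)*a/10) + C2*cos(2^(1/3)*sqrt(3)*5^(2/3)*a/10))*exp(2^(1/3)*5^(2/3)*a/10)


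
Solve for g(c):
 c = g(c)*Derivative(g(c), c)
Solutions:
 g(c) = -sqrt(C1 + c^2)
 g(c) = sqrt(C1 + c^2)


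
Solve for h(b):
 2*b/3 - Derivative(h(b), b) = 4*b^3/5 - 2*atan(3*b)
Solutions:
 h(b) = C1 - b^4/5 + b^2/3 + 2*b*atan(3*b) - log(9*b^2 + 1)/3


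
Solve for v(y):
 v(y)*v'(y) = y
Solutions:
 v(y) = -sqrt(C1 + y^2)
 v(y) = sqrt(C1 + y^2)


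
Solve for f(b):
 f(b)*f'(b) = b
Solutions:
 f(b) = -sqrt(C1 + b^2)
 f(b) = sqrt(C1 + b^2)
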